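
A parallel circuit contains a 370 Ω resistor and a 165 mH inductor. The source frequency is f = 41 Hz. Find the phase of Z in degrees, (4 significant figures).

83.45°

ω = 2πf = 257.6 rad/s
X_L = ωL = 42.51 Ω
Parallel: admittances add. Y = 1/R + 1/(jωL)
Y = (0.002703 − j0.02353) S
|Y| = 0.02368 S → |Z| = 1/|Y| = 42.23 Ω, ∠Z = −∠Y = 83.45°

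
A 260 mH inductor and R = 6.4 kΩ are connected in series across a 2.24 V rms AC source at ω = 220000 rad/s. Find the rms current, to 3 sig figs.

38.9 μA

X_L = ωL = 57200 Ω
Z = 6400 + j57200 Ω
|Z| = √(6400² + 57200²) = 57600 Ω
I = V/|Z| = 2.24/57600 = 38.9 μA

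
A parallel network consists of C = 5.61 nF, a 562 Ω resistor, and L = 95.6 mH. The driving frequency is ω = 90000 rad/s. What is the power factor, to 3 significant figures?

X_L = ωL = 8600 Ω
X_C = 1/(ωC) = 1980 Ω
Parallel: admittances add. Y = 1/R + 1/(jωL) + jωC
Y = (0.00178 + j0.000389) S
|Y| = 0.00182 S → |Z| = 1/|Y| = 549 Ω, ∠Z = −∠Y = -12.3°
cos φ = cos(-12.3°) = 0.977

0.977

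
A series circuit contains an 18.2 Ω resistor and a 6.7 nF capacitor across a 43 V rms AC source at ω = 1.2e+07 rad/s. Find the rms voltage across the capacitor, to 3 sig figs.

24.3 V

X_C = 1/(ωC) = 12.4 Ω
Z = 18.2 − j12.4 Ω
|Z| = √(18.2² + 12.4²) = 22.0 Ω
I = V/|Z| = 1.95 A
V_C = I·|Z_C| = 1.95 × 12.4 = 24.3 V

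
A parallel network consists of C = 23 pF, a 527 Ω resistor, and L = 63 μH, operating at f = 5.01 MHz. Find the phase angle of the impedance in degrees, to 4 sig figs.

ω = 2πf = 3.148e+07 rad/s
X_L = ωL = 1983 Ω
X_C = 1/(ωC) = 1381 Ω
Parallel: admittances add. Y = 1/R + 1/(jωL) + jωC
Y = (0.001898 + j0.0002198) S
|Y| = 0.001910 S → |Z| = 1/|Y| = 523.5 Ω, ∠Z = −∠Y = -6.606°

-6.606°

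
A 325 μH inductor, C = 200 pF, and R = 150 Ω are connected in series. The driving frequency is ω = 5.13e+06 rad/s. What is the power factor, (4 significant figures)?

0.2117

X_L = ωL = 1667 Ω
X_C = 1/(ωC) = 974.7 Ω
Net reactance X = X_L − X_C = 692.6 Ω
Z = 150.0 + j692.6 Ω
|Z| = √(150.0² + 692.6²) = 708.6 Ω
∠Z = arctan(692.6/150.0) = 77.78°
cos φ = cos(77.78°) = 0.2117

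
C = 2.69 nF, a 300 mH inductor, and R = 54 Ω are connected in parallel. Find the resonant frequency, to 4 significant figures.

5.603 kHz

ω₀ = 1/√(LC) = 1/√(0.3 × 2.69e-09) = 35200 rad/s
f₀ = ω₀/(2π) = 5.603 kHz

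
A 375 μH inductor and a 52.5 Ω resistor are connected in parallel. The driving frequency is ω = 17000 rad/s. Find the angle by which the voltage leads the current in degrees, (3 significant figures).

83.1°

X_L = ωL = 6.38 Ω
Parallel: admittances add. Y = 1/R + 1/(jωL)
Y = (0.0190 − j0.157) S
|Y| = 0.158 S → |Z| = 1/|Y| = 6.33 Ω, ∠Z = −∠Y = 83.1°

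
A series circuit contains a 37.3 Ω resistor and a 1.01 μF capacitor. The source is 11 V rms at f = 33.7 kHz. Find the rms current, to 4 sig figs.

ω = 2πf = 211700 rad/s
X_C = 1/(ωC) = 4.676 Ω
Z = 37.30 − j4.676 Ω
|Z| = √(37.30² + 4.676²) = 37.59 Ω
I = V/|Z| = 11/37.59 = 292.6 mA

292.6 mA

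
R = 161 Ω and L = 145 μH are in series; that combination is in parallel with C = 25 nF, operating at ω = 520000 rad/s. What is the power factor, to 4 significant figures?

X_L = ωL = 75.40 Ω
X_C = 1/(ωC) = 76.92 Ω
Branch 1 (R+jX_L): Z₁ = 161.0 + j75.40 Ω, |Z₁| = 177.8 Ω
Branch 2 (−jX_C): Z₂ = −j76.92 Ω
Parallel: Z = Z₁Z₂/(Z₁+Z₂), |Z| = 84.94 Ω, ∠Z = -64.36°
cos φ = cos(-64.36°) = 0.4327

0.4327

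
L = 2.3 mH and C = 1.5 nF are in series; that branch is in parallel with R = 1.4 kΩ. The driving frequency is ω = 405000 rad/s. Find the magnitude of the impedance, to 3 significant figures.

X_L = ωL = 932 Ω
X_C = 1/(ωC) = 1650 Ω
Branch 1: Z₁ = R = 1400 Ω
Branch 2 (series LC): Z₂ = j(X_L − X_C) = −j715 Ω
Parallel: Z = Z₁Z₂/(Z₁+Z₂), |Z| = 636 Ω, ∠Z = -63.0°

636 Ω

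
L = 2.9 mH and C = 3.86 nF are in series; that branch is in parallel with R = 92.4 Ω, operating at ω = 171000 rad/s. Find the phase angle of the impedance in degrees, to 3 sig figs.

X_L = ωL = 496 Ω
X_C = 1/(ωC) = 1520 Ω
Branch 1: Z₁ = R = 92.4 Ω
Branch 2 (series LC): Z₂ = j(X_L − X_C) = −j1020 Ω
Parallel: Z = Z₁Z₂/(Z₁+Z₂), |Z| = 92.0 Ω, ∠Z = -5.18°

-5.18°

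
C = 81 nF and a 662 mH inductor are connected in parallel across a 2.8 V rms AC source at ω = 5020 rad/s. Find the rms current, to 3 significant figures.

296 μA

X_L = ωL = 3320 Ω
X_C = 1/(ωC) = 2460 Ω
Parallel: admittances add. Y = 1/(jωL) + jωC
Y = (0 + j0.000106) S
|Y| = 0.000106 S → |Z| = 1/|Y| = 9460 Ω, ∠Z = −∠Y = -90.0°
I = V/|Z| = 2.8/9460 = 296 μA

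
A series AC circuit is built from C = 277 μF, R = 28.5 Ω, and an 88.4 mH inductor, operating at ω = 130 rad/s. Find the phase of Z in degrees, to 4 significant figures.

X_L = ωL = 11.49 Ω
X_C = 1/(ωC) = 27.77 Ω
Net reactance X = X_L − X_C = -16.28 Ω
Z = 28.50 − j16.28 Ω
|Z| = √(28.50² + 16.28²) = 32.82 Ω
∠Z = arctan(-16.28/28.50) = -29.73°

-29.73°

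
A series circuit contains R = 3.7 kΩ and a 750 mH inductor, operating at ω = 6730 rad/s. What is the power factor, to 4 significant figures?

0.5912

X_L = ωL = 5048 Ω
Z = 3700 + j5048 Ω
|Z| = √(3700² + 5048²) = 6258 Ω
∠Z = arctan(5048/3700) = 53.76°
cos φ = cos(53.76°) = 0.5912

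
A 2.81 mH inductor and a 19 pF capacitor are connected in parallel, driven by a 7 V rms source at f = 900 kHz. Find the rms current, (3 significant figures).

ω = 2πf = 5.655e+06 rad/s
X_L = ωL = 15900 Ω
X_C = 1/(ωC) = 9310 Ω
Parallel: admittances add. Y = 1/(jωL) + jωC
Y = (0 + j4.45e-05) S
|Y| = 4.45e-05 S → |Z| = 1/|Y| = 22500 Ω, ∠Z = −∠Y = -90.0°
I = V/|Z| = 7/22500 = 312 μA

312 μA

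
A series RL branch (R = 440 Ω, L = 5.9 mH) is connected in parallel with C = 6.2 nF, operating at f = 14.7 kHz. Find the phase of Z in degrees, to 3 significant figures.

31.0°

ω = 2πf = 92360 rad/s
X_L = ωL = 545 Ω
X_C = 1/(ωC) = 1750 Ω
Branch 1 (R+jX_L): Z₁ = 440 + j545 Ω, |Z₁| = 700 Ω
Branch 2 (−jX_C): Z₂ = −j1750 Ω
Parallel: Z = Z₁Z₂/(Z₁+Z₂), |Z| = 956 Ω, ∠Z = 31.0°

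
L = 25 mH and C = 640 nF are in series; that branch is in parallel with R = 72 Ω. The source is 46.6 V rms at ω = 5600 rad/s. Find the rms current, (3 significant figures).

X_L = ωL = 140 Ω
X_C = 1/(ωC) = 279 Ω
Branch 1: Z₁ = R = 72.0 Ω
Branch 2 (series LC): Z₂ = j(X_L − X_C) = −j139 Ω
Parallel: Z = Z₁Z₂/(Z₁+Z₂), |Z| = 63.9 Ω, ∠Z = -27.4°
I = V/|Z| = 46.6/63.9 = 729 mA

729 mA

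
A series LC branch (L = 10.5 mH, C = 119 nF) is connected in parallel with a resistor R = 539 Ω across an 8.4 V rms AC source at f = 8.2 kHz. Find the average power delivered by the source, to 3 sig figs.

ω = 2πf = 51520 rad/s
X_L = ωL = 541 Ω
X_C = 1/(ωC) = 163 Ω
Branch 1: Z₁ = R = 539 Ω
Branch 2 (series LC): Z₂ = j(X_L − X_C) = j378 Ω
Parallel: Z = Z₁Z₂/(Z₁+Z₂), |Z| = 309 Ω, ∠Z = 55.0°
I = V/|Z| = 27.1 mA
P = VI cos φ = 8.4 × 0.0271 × cos(55.0°) = 131 mW

131 mW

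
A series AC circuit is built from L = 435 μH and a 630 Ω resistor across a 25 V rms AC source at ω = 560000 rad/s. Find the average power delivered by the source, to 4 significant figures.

863.0 mW

X_L = ωL = 243.6 Ω
Z = 630.0 + j243.6 Ω
|Z| = √(630.0² + 243.6²) = 675.5 Ω
∠Z = arctan(243.6/630.0) = 21.14°
I = V/|Z| = 37.01 mA
P = VI cos φ = 25 × 0.03701 × cos(21.14°) = 863.0 mW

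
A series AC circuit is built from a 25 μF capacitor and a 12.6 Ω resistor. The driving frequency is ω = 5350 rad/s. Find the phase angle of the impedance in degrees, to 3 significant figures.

X_C = 1/(ωC) = 7.48 Ω
Z = 12.6 − j7.48 Ω
|Z| = √(12.6² + 7.48²) = 14.7 Ω
∠Z = arctan(-7.48/12.6) = -30.7°

-30.7°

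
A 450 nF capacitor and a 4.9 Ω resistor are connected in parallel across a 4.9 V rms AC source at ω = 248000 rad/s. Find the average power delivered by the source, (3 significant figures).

X_C = 1/(ωC) = 8.96 Ω
Parallel: admittances add. Y = 1/R + jωC
Y = (0.204 + j0.112) S
|Y| = 0.233 S → |Z| = 1/|Y| = 4.30 Ω, ∠Z = −∠Y = -28.7°
I = V/|Z| = 1.14 A
P = VI cos φ = 4.9 × 1.14 × cos(-28.7°) = 4.90 W

4.90 W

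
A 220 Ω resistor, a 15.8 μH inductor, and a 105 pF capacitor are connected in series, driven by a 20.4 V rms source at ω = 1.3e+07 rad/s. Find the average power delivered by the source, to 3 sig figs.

X_L = ωL = 205 Ω
X_C = 1/(ωC) = 733 Ω
Net reactance X = X_L − X_C = -527 Ω
Z = 220 − j527 Ω
|Z| = √(220² + 527²) = 571 Ω
∠Z = arctan(-527/220) = -67.3°
I = V/|Z| = 35.7 mA
P = VI cos φ = 20.4 × 0.0357 × cos(-67.3°) = 281 mW

281 mW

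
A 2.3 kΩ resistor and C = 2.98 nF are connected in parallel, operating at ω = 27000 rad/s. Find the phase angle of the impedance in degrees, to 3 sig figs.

X_C = 1/(ωC) = 12400 Ω
Parallel: admittances add. Y = 1/R + jωC
Y = (0.000435 + j8.05e-05) S
|Y| = 0.000442 S → |Z| = 1/|Y| = 2260 Ω, ∠Z = −∠Y = -10.5°

-10.5°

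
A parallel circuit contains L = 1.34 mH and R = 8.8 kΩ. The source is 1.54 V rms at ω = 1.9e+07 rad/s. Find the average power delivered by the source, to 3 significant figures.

X_L = ωL = 25500 Ω
Parallel: admittances add. Y = 1/R + 1/(jωL)
Y = (0.000114 − j3.93e-05) S
|Y| = 0.000120 S → |Z| = 1/|Y| = 8320 Ω, ∠Z = −∠Y = 19.1°
I = V/|Z| = 185 μA
P = VI cos φ = 1.54 × 0.000185 × cos(19.1°) = 270 μW

270 μW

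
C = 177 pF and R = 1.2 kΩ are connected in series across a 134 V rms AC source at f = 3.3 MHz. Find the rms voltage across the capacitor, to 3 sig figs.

ω = 2πf = 2.073e+07 rad/s
X_C = 1/(ωC) = 272 Ω
Z = 1200 − j272 Ω
|Z| = √(1200² + 272²) = 1230 Ω
I = V/|Z| = 109 mA
V_C = I·|Z_C| = 0.109 × 272 = 29.7 V

29.7 V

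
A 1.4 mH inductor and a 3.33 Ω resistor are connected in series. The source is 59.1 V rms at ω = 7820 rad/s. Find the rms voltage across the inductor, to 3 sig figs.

X_L = ωL = 10.9 Ω
Z = 3.33 + j10.9 Ω
|Z| = √(3.33² + 10.9²) = 11.4 Ω
I = V/|Z| = 5.16 A
V_L = I·|Z_L| = 5.16 × 10.9 = 56.5 V

56.5 V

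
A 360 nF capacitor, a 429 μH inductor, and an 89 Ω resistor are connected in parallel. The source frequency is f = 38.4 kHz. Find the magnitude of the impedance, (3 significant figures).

12.8 Ω

ω = 2πf = 241300 rad/s
X_L = ωL = 104 Ω
X_C = 1/(ωC) = 11.5 Ω
Parallel: admittances add. Y = 1/R + 1/(jωL) + jωC
Y = (0.0112 + j0.0772) S
|Y| = 0.0780 S → |Z| = 1/|Y| = 12.8 Ω, ∠Z = −∠Y = -81.7°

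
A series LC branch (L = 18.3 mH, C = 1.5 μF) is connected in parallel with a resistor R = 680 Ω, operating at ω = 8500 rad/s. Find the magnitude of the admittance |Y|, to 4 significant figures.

13.05 mS

X_L = ωL = 155.6 Ω
X_C = 1/(ωC) = 78.43 Ω
Branch 1: Z₁ = R = 680.0 Ω
Branch 2 (series LC): Z₂ = j(X_L − X_C) = j77.12 Ω
Parallel: Z = Z₁Z₂/(Z₁+Z₂), |Z| = 76.63 Ω, ∠Z = 83.53°
|Y| = 1/|Z| = 13.05 mS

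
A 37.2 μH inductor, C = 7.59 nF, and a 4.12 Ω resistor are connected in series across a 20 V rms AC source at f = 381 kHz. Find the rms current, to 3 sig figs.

ω = 2πf = 2.394e+06 rad/s
X_L = ωL = 89.1 Ω
X_C = 1/(ωC) = 55.0 Ω
Net reactance X = X_L − X_C = 34.0 Ω
Z = 4.12 + j34.0 Ω
|Z| = √(4.12² + 34.0²) = 34.3 Ω
I = V/|Z| = 20/34.3 = 584 mA

584 mA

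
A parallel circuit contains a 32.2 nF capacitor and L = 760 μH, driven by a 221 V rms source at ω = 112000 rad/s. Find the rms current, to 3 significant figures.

X_L = ωL = 85.1 Ω
X_C = 1/(ωC) = 277 Ω
Parallel: admittances add. Y = 1/(jωL) + jωC
Y = (0 − j0.00814) S
|Y| = 0.00814 S → |Z| = 1/|Y| = 123 Ω, ∠Z = −∠Y = 90.0°
I = V/|Z| = 221/123 = 1.80 A

1.80 A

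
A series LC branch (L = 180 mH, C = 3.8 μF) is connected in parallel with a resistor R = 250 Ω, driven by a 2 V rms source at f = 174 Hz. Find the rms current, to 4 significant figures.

46.24 mA

ω = 2πf = 1093 rad/s
X_L = ωL = 196.8 Ω
X_C = 1/(ωC) = 240.7 Ω
Branch 1: Z₁ = R = 250.0 Ω
Branch 2 (series LC): Z₂ = j(X_L − X_C) = −j43.92 Ω
Parallel: Z = Z₁Z₂/(Z₁+Z₂), |Z| = 43.25 Ω, ∠Z = -80.04°
I = V/|Z| = 2/43.25 = 46.24 mA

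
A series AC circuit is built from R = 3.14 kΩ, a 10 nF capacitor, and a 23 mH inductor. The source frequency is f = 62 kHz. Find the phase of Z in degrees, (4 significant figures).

ω = 2πf = 389600 rad/s
X_L = ωL = 8960 Ω
X_C = 1/(ωC) = 256.7 Ω
Net reactance X = X_L − X_C = 8703 Ω
Z = 3140 + j8703 Ω
|Z| = √(3140² + 8703²) = 9252 Ω
∠Z = arctan(8703/3140) = 70.16°

70.16°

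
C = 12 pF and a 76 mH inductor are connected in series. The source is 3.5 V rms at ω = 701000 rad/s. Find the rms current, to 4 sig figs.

X_L = ωL = 53280 Ω
X_C = 1/(ωC) = 118900 Ω
Net reactance X = X_L − X_C = -65600 Ω
Z = − j65600 Ω
|Z| = √(0² + 65600²) = 65600 Ω
I = V/|Z| = 3.5/65600 = 53.35 μA

53.35 μA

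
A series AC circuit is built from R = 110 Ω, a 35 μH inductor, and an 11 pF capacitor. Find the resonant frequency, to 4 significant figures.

8.111 MHz

ω₀ = 1/√(LC) = 1/√(3.5e-05 × 1.1e-11) = 5.096e+07 rad/s
f₀ = ω₀/(2π) = 8.111 MHz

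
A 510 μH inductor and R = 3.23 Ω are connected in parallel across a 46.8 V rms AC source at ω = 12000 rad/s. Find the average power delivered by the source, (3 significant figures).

X_L = ωL = 6.12 Ω
Parallel: admittances add. Y = 1/R + 1/(jωL)
Y = (0.310 − j0.163) S
|Y| = 0.350 S → |Z| = 1/|Y| = 2.86 Ω, ∠Z = −∠Y = 27.8°
I = V/|Z| = 16.4 A
P = VI cos φ = 46.8 × 16.4 × cos(27.8°) = 678 W

678 W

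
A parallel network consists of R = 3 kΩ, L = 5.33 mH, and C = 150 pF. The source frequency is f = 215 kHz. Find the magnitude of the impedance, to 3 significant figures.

2950 Ω

ω = 2πf = 1.351e+06 rad/s
X_L = ωL = 7200 Ω
X_C = 1/(ωC) = 4940 Ω
Parallel: admittances add. Y = 1/R + 1/(jωL) + jωC
Y = (0.000333 + j6.37e-05) S
|Y| = 0.000339 S → |Z| = 1/|Y| = 2950 Ω, ∠Z = −∠Y = -10.8°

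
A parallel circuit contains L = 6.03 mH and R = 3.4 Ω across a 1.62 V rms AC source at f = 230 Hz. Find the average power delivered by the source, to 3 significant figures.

ω = 2πf = 1445 rad/s
X_L = ωL = 8.71 Ω
Parallel: admittances add. Y = 1/R + 1/(jωL)
Y = (0.294 − j0.115) S
|Y| = 0.316 S → |Z| = 1/|Y| = 3.17 Ω, ∠Z = −∠Y = 21.3°
I = V/|Z| = 511 mA
P = VI cos φ = 1.62 × 0.511 × cos(21.3°) = 772 mW

772 mW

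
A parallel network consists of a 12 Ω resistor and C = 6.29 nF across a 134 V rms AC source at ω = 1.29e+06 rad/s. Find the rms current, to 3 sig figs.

X_C = 1/(ωC) = 123 Ω
Parallel: admittances add. Y = 1/R + jωC
Y = (0.0833 + j0.00811) S
|Y| = 0.0837 S → |Z| = 1/|Y| = 11.9 Ω, ∠Z = −∠Y = -5.56°
I = V/|Z| = 134/11.9 = 11.2 A

11.2 A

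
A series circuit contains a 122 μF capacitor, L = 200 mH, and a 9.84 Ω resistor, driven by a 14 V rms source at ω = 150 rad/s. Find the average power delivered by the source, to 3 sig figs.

2.74 W

X_L = ωL = 30.0 Ω
X_C = 1/(ωC) = 54.6 Ω
Net reactance X = X_L − X_C = -24.6 Ω
Z = 9.84 − j24.6 Ω
|Z| = √(9.84² + 24.6²) = 26.5 Ω
∠Z = arctan(-24.6/9.84) = -68.2°
I = V/|Z| = 528 mA
P = VI cos φ = 14 × 0.528 × cos(-68.2°) = 2.74 W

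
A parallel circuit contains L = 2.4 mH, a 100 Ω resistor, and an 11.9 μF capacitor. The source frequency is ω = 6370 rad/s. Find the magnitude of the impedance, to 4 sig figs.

X_L = ωL = 15.29 Ω
X_C = 1/(ωC) = 13.19 Ω
Parallel: admittances add. Y = 1/R + 1/(jωL) + jωC
Y = (0.01000 + j0.01039) S
|Y| = 0.01442 S → |Z| = 1/|Y| = 69.34 Ω, ∠Z = −∠Y = -46.10°

69.34 Ω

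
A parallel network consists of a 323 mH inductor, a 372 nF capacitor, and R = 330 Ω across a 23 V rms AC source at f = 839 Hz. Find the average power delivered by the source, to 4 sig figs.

ω = 2πf = 5272 rad/s
X_L = ωL = 1703 Ω
X_C = 1/(ωC) = 509.9 Ω
Parallel: admittances add. Y = 1/R + 1/(jωL) + jωC
Y = (0.003030 + j0.001374) S
|Y| = 0.003327 S → |Z| = 1/|Y| = 300.6 Ω, ∠Z = −∠Y = -24.39°
I = V/|Z| = 76.52 mA
P = VI cos φ = 23 × 0.07652 × cos(-24.39°) = 1.603 W

1.603 W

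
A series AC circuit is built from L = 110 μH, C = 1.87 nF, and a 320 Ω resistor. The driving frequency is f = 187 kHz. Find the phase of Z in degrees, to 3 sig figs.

ω = 2πf = 1.175e+06 rad/s
X_L = ωL = 129 Ω
X_C = 1/(ωC) = 455 Ω
Net reactance X = X_L − X_C = -326 Ω
Z = 320 − j326 Ω
|Z| = √(320² + 326²) = 457 Ω
∠Z = arctan(-326/320) = -45.5°

-45.5°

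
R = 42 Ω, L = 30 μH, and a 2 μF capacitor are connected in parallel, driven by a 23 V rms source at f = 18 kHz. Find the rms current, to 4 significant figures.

ω = 2πf = 113100 rad/s
X_L = ωL = 3.393 Ω
X_C = 1/(ωC) = 4.421 Ω
Parallel: admittances add. Y = 1/R + 1/(jωL) + jωC
Y = (0.02381 − j0.06854) S
|Y| = 0.07255 S → |Z| = 1/|Y| = 13.78 Ω, ∠Z = −∠Y = 70.84°
I = V/|Z| = 23/13.78 = 1.669 A

1.669 A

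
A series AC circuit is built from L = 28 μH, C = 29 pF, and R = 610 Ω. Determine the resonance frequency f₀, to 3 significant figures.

5.59 MHz

ω₀ = 1/√(LC) = 1/√(2.8e-05 × 2.9e-11) = 3.509e+07 rad/s
f₀ = ω₀/(2π) = 5.59 MHz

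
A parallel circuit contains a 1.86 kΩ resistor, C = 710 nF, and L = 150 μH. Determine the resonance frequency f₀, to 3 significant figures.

15.4 kHz

ω₀ = 1/√(LC) = 1/√(0.00015 × 7.1e-07) = 96900 rad/s
f₀ = ω₀/(2π) = 15.4 kHz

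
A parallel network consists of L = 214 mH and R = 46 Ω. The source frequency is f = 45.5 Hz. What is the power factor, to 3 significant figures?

0.799

ω = 2πf = 285.9 rad/s
X_L = ωL = 61.2 Ω
Parallel: admittances add. Y = 1/R + 1/(jωL)
Y = (0.0217 − j0.0163) S
|Y| = 0.0272 S → |Z| = 1/|Y| = 36.8 Ω, ∠Z = −∠Y = 36.9°
cos φ = cos(36.9°) = 0.799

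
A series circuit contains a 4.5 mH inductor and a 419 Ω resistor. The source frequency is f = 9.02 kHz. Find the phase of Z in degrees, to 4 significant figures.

31.33°

ω = 2πf = 56670 rad/s
X_L = ωL = 255.0 Ω
Z = 419.0 + j255.0 Ω
|Z| = √(419.0² + 255.0²) = 490.5 Ω
∠Z = arctan(255.0/419.0) = 31.33°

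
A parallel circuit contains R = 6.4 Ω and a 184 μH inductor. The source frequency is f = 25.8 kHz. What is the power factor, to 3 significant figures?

0.978

ω = 2πf = 162100 rad/s
X_L = ωL = 29.8 Ω
Parallel: admittances add. Y = 1/R + 1/(jωL)
Y = (0.156 − j0.0335) S
|Y| = 0.160 S → |Z| = 1/|Y| = 6.26 Ω, ∠Z = −∠Y = 12.1°
cos φ = cos(12.1°) = 0.978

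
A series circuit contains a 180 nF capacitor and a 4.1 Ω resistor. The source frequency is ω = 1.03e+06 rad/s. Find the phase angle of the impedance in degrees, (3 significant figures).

X_C = 1/(ωC) = 5.39 Ω
Z = 4.10 − j5.39 Ω
|Z| = √(4.10² + 5.39²) = 6.78 Ω
∠Z = arctan(-5.39/4.10) = -52.8°

-52.8°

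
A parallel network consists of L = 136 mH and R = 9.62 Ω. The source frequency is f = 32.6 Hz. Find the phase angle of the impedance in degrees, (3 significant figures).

19.1°

ω = 2πf = 204.8 rad/s
X_L = ωL = 27.9 Ω
Parallel: admittances add. Y = 1/R + 1/(jωL)
Y = (0.104 − j0.0359) S
|Y| = 0.110 S → |Z| = 1/|Y| = 9.09 Ω, ∠Z = −∠Y = 19.1°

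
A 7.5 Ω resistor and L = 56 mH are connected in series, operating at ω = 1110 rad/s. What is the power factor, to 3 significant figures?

X_L = ωL = 62.2 Ω
Z = 7.50 + j62.2 Ω
|Z| = √(7.50² + 62.2²) = 62.6 Ω
∠Z = arctan(62.2/7.50) = 83.1°
cos φ = cos(83.1°) = 0.120

0.120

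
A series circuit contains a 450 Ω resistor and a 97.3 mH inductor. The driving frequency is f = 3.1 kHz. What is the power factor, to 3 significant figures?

ω = 2πf = 19480 rad/s
X_L = ωL = 1900 Ω
Z = 450 + j1900 Ω
|Z| = √(450² + 1900²) = 1950 Ω
∠Z = arctan(1900/450) = 76.6°
cos φ = cos(76.6°) = 0.231

0.231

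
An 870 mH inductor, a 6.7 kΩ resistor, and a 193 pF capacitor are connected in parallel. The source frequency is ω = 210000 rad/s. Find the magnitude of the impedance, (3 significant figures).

6520 Ω

X_L = ωL = 183000 Ω
X_C = 1/(ωC) = 24700 Ω
Parallel: admittances add. Y = 1/R + 1/(jωL) + jωC
Y = (0.000149 + j3.51e-05) S
|Y| = 0.000153 S → |Z| = 1/|Y| = 6520 Ω, ∠Z = −∠Y = -13.2°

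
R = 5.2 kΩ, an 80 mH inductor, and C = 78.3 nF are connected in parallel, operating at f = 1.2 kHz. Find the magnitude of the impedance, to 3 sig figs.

922 Ω

ω = 2πf = 7540 rad/s
X_L = ωL = 603 Ω
X_C = 1/(ωC) = 1690 Ω
Parallel: admittances add. Y = 1/R + 1/(jωL) + jωC
Y = (0.000192 − j0.00107) S
|Y| = 0.00108 S → |Z| = 1/|Y| = 922 Ω, ∠Z = −∠Y = 79.8°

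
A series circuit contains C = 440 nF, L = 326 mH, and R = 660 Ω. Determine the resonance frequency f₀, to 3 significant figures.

420 Hz

ω₀ = 1/√(LC) = 1/√(0.326 × 4.4e-07) = 2640 rad/s
f₀ = ω₀/(2π) = 420 Hz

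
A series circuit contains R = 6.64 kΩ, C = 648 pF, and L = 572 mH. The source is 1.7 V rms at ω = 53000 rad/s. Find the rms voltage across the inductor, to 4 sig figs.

7.638 V

X_L = ωL = 30320 Ω
X_C = 1/(ωC) = 29120 Ω
Net reactance X = X_L − X_C = 1199 Ω
Z = 6640 + j1199 Ω
|Z| = √(6640² + 1199²) = 6747 Ω
I = V/|Z| = 252.0 μA
V_L = I·|Z_L| = 0.0002520 × 30320 = 7.638 V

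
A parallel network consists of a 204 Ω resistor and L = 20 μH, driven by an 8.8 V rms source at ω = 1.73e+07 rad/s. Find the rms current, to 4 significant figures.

X_L = ωL = 346.0 Ω
Parallel: admittances add. Y = 1/R + 1/(jωL)
Y = (0.004902 − j0.002890) S
|Y| = 0.005691 S → |Z| = 1/|Y| = 175.7 Ω, ∠Z = −∠Y = 30.52°
I = V/|Z| = 8.8/175.7 = 50.08 mA

50.08 mA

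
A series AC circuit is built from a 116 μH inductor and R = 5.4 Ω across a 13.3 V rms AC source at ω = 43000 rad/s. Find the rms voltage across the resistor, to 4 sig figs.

X_L = ωL = 4.988 Ω
Z = 5.400 + j4.988 Ω
|Z| = √(5.400² + 4.988²) = 7.351 Ω
I = V/|Z| = 1.809 A
V_R = I·|Z_R| = 1.809 × 5.400 = 9.770 V

9.770 V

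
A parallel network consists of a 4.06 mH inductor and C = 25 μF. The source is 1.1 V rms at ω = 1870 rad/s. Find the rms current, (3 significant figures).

93.5 mA

X_L = ωL = 7.59 Ω
X_C = 1/(ωC) = 21.4 Ω
Parallel: admittances add. Y = 1/(jωL) + jωC
Y = (0 − j0.0850) S
|Y| = 0.0850 S → |Z| = 1/|Y| = 11.8 Ω, ∠Z = −∠Y = 90.0°
I = V/|Z| = 1.1/11.8 = 93.5 mA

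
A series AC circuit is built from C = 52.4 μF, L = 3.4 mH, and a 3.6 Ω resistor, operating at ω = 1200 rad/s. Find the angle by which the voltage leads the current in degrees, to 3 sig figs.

-73.1°

X_L = ωL = 4.08 Ω
X_C = 1/(ωC) = 15.9 Ω
Net reactance X = X_L − X_C = -11.8 Ω
Z = 3.60 − j11.8 Ω
|Z| = √(3.60² + 11.8²) = 12.4 Ω
∠Z = arctan(-11.8/3.60) = -73.1°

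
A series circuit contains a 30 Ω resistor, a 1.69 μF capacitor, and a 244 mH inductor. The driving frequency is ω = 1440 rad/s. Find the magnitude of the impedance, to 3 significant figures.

X_L = ωL = 351 Ω
X_C = 1/(ωC) = 411 Ω
Net reactance X = X_L − X_C = -59.6 Ω
Z = 30.0 − j59.6 Ω
|Z| = √(30.0² + 59.6²) = 66.7 Ω

66.7 Ω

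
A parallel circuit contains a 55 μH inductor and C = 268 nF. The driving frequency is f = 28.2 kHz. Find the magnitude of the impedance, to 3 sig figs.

18.1 Ω

ω = 2πf = 177200 rad/s
X_L = ωL = 9.75 Ω
X_C = 1/(ωC) = 21.1 Ω
Parallel: admittances add. Y = 1/(jωL) + jωC
Y = (0 − j0.0551) S
|Y| = 0.0551 S → |Z| = 1/|Y| = 18.1 Ω, ∠Z = −∠Y = 90.0°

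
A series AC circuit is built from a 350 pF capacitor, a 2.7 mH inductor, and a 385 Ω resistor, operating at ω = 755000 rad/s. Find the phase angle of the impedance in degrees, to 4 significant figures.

X_L = ωL = 2038 Ω
X_C = 1/(ωC) = 3784 Ω
Net reactance X = X_L − X_C = -1746 Ω
Z = 385.0 − j1746 Ω
|Z| = √(385.0² + 1746²) = 1788 Ω
∠Z = arctan(-1746/385.0) = -77.56°

-77.56°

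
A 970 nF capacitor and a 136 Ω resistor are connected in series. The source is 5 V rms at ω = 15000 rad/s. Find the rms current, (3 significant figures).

X_C = 1/(ωC) = 68.7 Ω
Z = 136 − j68.7 Ω
|Z| = √(136² + 68.7²) = 152 Ω
I = V/|Z| = 5/152 = 32.8 mA

32.8 mA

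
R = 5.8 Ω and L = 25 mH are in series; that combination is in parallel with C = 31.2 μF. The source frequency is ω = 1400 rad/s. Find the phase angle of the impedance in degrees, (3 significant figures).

X_L = ωL = 35.0 Ω
X_C = 1/(ωC) = 22.9 Ω
Branch 1 (R+jX_L): Z₁ = 5.80 + j35.0 Ω, |Z₁| = 35.5 Ω
Branch 2 (−jX_C): Z₂ = −j22.9 Ω
Parallel: Z = Z₁Z₂/(Z₁+Z₂), |Z| = 60.5 Ω, ∠Z = -73.8°

-73.8°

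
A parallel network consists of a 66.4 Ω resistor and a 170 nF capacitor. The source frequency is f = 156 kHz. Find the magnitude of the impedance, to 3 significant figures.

5.98 Ω

ω = 2πf = 980200 rad/s
X_C = 1/(ωC) = 6.00 Ω
Parallel: admittances add. Y = 1/R + jωC
Y = (0.0151 + j0.167) S
|Y| = 0.167 S → |Z| = 1/|Y| = 5.98 Ω, ∠Z = −∠Y = -84.8°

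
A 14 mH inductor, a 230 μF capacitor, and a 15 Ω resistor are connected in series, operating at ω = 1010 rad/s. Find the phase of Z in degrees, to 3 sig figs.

X_L = ωL = 14.1 Ω
X_C = 1/(ωC) = 4.30 Ω
Net reactance X = X_L − X_C = 9.84 Ω
Z = 15.0 + j9.84 Ω
|Z| = √(15.0² + 9.84²) = 17.9 Ω
∠Z = arctan(9.84/15.0) = 33.3°

33.3°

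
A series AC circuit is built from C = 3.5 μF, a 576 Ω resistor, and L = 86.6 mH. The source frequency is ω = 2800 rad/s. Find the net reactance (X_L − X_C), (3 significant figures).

140 Ω

X_L = ωL = 242 Ω
X_C = 1/(ωC) = 102 Ω
X = 242 − 102 = 140 Ω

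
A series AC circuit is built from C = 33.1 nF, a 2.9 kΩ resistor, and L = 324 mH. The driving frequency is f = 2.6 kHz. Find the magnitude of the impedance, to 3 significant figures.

ω = 2πf = 16340 rad/s
X_L = ωL = 5290 Ω
X_C = 1/(ωC) = 1850 Ω
Net reactance X = X_L − X_C = 3440 Ω
Z = 2900 + j3440 Ω
|Z| = √(2900² + 3440²) = 4500 Ω

4500 Ω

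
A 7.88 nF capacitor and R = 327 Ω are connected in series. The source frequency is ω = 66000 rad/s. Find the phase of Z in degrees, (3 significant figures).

X_C = 1/(ωC) = 1920 Ω
Z = 327 − j1920 Ω
|Z| = √(327² + 1920²) = 1950 Ω
∠Z = arctan(-1920/327) = -80.3°

-80.3°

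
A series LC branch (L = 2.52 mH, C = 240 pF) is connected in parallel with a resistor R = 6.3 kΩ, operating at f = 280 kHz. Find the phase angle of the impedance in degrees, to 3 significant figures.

ω = 2πf = 1.759e+06 rad/s
X_L = ωL = 4430 Ω
X_C = 1/(ωC) = 2370 Ω
Branch 1: Z₁ = R = 6300 Ω
Branch 2 (series LC): Z₂ = j(X_L − X_C) = j2070 Ω
Parallel: Z = Z₁Z₂/(Z₁+Z₂), |Z| = 1960 Ω, ∠Z = 71.9°

71.9°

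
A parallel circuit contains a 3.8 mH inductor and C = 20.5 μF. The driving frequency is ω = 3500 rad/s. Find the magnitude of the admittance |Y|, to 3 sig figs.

X_L = ωL = 13.3 Ω
X_C = 1/(ωC) = 13.9 Ω
Parallel: admittances add. Y = 1/(jωL) + jωC
Y = (0 − j0.00344) S
|Y| = 0.00344 S → |Z| = 1/|Y| = 291 Ω, ∠Z = −∠Y = 90.0°

3.44 mS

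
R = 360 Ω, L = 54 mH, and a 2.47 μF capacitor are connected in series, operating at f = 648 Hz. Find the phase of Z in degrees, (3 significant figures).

ω = 2πf = 4072 rad/s
X_L = ωL = 220 Ω
X_C = 1/(ωC) = 99.4 Ω
Net reactance X = X_L − X_C = 120 Ω
Z = 360 + j120 Ω
|Z| = √(360² + 120²) = 380 Ω
∠Z = arctan(120/360) = 18.5°

18.5°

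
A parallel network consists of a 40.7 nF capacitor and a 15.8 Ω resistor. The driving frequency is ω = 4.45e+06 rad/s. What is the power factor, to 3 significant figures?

X_C = 1/(ωC) = 5.52 Ω
Parallel: admittances add. Y = 1/R + jωC
Y = (0.0633 + j0.181) S
|Y| = 0.192 S → |Z| = 1/|Y| = 5.21 Ω, ∠Z = −∠Y = -70.7°
cos φ = cos(-70.7°) = 0.330

0.330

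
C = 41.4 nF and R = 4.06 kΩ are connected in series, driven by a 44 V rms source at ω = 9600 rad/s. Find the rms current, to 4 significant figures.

9.212 mA

X_C = 1/(ωC) = 2516 Ω
Z = 4060 − j2516 Ω
|Z| = √(4060² + 2516²) = 4776 Ω
I = V/|Z| = 44/4776 = 9.212 mA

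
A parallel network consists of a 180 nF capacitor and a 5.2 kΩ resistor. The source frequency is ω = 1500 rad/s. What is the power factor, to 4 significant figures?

X_C = 1/(ωC) = 3704 Ω
Parallel: admittances add. Y = 1/R + jωC
Y = (0.0001923 + j0.0002700) S
|Y| = 0.0003315 S → |Z| = 1/|Y| = 3017 Ω, ∠Z = −∠Y = -54.54°
cos φ = cos(-54.54°) = 0.5801

0.5801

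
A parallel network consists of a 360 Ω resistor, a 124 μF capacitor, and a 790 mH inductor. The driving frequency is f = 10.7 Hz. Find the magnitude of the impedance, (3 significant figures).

ω = 2πf = 67.23 rad/s
X_L = ωL = 53.1 Ω
X_C = 1/(ωC) = 120 Ω
Parallel: admittances add. Y = 1/R + 1/(jωL) + jωC
Y = (0.00278 − j0.0105) S
|Y| = 0.0109 S → |Z| = 1/|Y| = 92.1 Ω, ∠Z = −∠Y = 75.2°

92.1 Ω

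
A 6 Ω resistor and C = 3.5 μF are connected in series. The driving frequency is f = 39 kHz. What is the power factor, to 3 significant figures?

0.982

ω = 2πf = 245000 rad/s
X_C = 1/(ωC) = 1.17 Ω
Z = 6.00 − j1.17 Ω
|Z| = √(6.00² + 1.17²) = 6.11 Ω
∠Z = arctan(-1.17/6.00) = -11.0°
cos φ = cos(-11.0°) = 0.982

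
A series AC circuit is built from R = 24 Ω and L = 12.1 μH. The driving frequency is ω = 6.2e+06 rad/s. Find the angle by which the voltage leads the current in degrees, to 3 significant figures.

72.3°

X_L = ωL = 75.0 Ω
Z = 24.0 + j75.0 Ω
|Z| = √(24.0² + 75.0²) = 78.8 Ω
∠Z = arctan(75.0/24.0) = 72.3°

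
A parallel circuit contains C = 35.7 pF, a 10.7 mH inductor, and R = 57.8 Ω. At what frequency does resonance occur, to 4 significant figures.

257.5 kHz

ω₀ = 1/√(LC) = 1/√(0.0107 × 3.57e-11) = 1.618e+06 rad/s
f₀ = ω₀/(2π) = 257.5 kHz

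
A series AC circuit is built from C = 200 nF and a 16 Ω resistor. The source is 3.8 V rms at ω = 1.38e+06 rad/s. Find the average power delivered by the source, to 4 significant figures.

X_C = 1/(ωC) = 3.623 Ω
Z = 16.00 − j3.623 Ω
|Z| = √(16.00² + 3.623²) = 16.41 Ω
∠Z = arctan(-3.623/16.00) = -12.76°
I = V/|Z| = 231.6 mA
P = VI cos φ = 3.8 × 0.2316 × cos(-12.76°) = 858.5 mW

858.5 mW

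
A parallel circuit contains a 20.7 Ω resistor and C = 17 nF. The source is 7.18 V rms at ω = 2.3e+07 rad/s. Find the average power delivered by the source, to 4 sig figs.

X_C = 1/(ωC) = 2.558 Ω
Parallel: admittances add. Y = 1/R + jωC
Y = (0.04831 + j0.3910) S
|Y| = 0.3940 S → |Z| = 1/|Y| = 2.538 Ω, ∠Z = −∠Y = -82.96°
I = V/|Z| = 2.829 A
P = VI cos φ = 7.18 × 2.829 × cos(-82.96°) = 2.490 W

2.490 W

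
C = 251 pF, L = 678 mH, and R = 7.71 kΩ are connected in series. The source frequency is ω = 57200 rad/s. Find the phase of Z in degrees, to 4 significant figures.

-75.98°

X_L = ωL = 38780 Ω
X_C = 1/(ωC) = 69650 Ω
Net reactance X = X_L − X_C = -30870 Ω
Z = 7710 − j30870 Ω
|Z| = √(7710² + 30870²) = 31820 Ω
∠Z = arctan(-30870/7710) = -75.98°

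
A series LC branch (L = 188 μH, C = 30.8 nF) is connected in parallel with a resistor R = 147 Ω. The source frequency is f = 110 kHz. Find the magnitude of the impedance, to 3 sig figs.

72.2 Ω

ω = 2πf = 691200 rad/s
X_L = ωL = 130 Ω
X_C = 1/(ωC) = 47.0 Ω
Branch 1: Z₁ = R = 147 Ω
Branch 2 (series LC): Z₂ = j(X_L − X_C) = j83.0 Ω
Parallel: Z = Z₁Z₂/(Z₁+Z₂), |Z| = 72.2 Ω, ∠Z = 60.6°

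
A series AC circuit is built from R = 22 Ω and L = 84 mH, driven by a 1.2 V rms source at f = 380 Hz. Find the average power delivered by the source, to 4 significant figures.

778.2 μW

ω = 2πf = 2388 rad/s
X_L = ωL = 200.6 Ω
Z = 22.00 + j200.6 Ω
|Z| = √(22.00² + 200.6²) = 201.8 Ω
∠Z = arctan(200.6/22.00) = 83.74°
I = V/|Z| = 5.948 mA
P = VI cos φ = 1.2 × 0.005948 × cos(83.74°) = 778.2 μW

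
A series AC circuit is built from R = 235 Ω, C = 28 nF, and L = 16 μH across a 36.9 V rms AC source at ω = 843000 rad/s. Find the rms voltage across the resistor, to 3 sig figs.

X_L = ωL = 13.5 Ω
X_C = 1/(ωC) = 42.4 Ω
Net reactance X = X_L − X_C = -28.9 Ω
Z = 235 − j28.9 Ω
|Z| = √(235² + 28.9²) = 237 Ω
I = V/|Z| = 156 mA
V_R = I·|Z_R| = 0.156 × 235 = 36.6 V

36.6 V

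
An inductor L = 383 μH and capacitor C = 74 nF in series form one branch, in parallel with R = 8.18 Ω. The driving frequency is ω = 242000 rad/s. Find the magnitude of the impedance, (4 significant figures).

X_L = ωL = 92.69 Ω
X_C = 1/(ωC) = 55.84 Ω
Branch 1: Z₁ = R = 8.180 Ω
Branch 2 (series LC): Z₂ = j(X_L − X_C) = j36.85 Ω
Parallel: Z = Z₁Z₂/(Z₁+Z₂), |Z| = 7.986 Ω, ∠Z = 12.52°

7.986 Ω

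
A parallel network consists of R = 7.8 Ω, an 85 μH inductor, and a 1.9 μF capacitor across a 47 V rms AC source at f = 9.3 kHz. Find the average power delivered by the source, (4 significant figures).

ω = 2πf = 58430 rad/s
X_L = ωL = 4.967 Ω
X_C = 1/(ωC) = 9.007 Ω
Parallel: admittances add. Y = 1/R + 1/(jωL) + jωC
Y = (0.1282 − j0.09031) S
|Y| = 0.1568 S → |Z| = 1/|Y| = 6.377 Ω, ∠Z = −∠Y = 35.16°
I = V/|Z| = 7.371 A
P = VI cos φ = 47 × 7.371 × cos(35.16°) = 283.2 W

283.2 W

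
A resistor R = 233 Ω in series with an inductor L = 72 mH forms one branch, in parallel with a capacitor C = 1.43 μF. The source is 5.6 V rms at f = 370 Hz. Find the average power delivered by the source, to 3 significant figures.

88.8 mW

ω = 2πf = 2325 rad/s
X_L = ωL = 167 Ω
X_C = 1/(ωC) = 301 Ω
Branch 1 (R+jX_L): Z₁ = 233 + j167 Ω, |Z₁| = 287 Ω
Branch 2 (−jX_C): Z₂ = −j301 Ω
Parallel: Z = Z₁Z₂/(Z₁+Z₂), |Z| = 321 Ω, ∠Z = -24.5°
I = V/|Z| = 17.4 mA
P = VI cos φ = 5.6 × 0.0174 × cos(-24.5°) = 88.8 mW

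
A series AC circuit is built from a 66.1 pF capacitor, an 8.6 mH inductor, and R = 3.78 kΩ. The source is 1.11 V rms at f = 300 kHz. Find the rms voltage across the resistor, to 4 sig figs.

0.4654 V

ω = 2πf = 1.885e+06 rad/s
X_L = ωL = 16210 Ω
X_C = 1/(ωC) = 8026 Ω
Net reactance X = X_L − X_C = 8185 Ω
Z = 3780 + j8185 Ω
|Z| = √(3780² + 8185²) = 9015 Ω
I = V/|Z| = 123.1 μA
V_R = I·|Z_R| = 0.0001231 × 3780 = 0.4654 V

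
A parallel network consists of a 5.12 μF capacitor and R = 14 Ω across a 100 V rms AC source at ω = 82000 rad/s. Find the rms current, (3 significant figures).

42.6 A

X_C = 1/(ωC) = 2.38 Ω
Parallel: admittances add. Y = 1/R + jωC
Y = (0.0714 + j0.420) S
|Y| = 0.426 S → |Z| = 1/|Y| = 2.35 Ω, ∠Z = −∠Y = -80.3°
I = V/|Z| = 100/2.35 = 42.6 A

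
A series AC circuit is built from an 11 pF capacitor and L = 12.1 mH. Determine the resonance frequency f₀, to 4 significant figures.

436.2 kHz

ω₀ = 1/√(LC) = 1/√(0.0121 × 1.1e-11) = 2.741e+06 rad/s
f₀ = ω₀/(2π) = 436.2 kHz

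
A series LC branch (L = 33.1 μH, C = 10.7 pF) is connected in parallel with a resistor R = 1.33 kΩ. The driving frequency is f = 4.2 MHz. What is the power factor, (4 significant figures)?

ω = 2πf = 2.639e+07 rad/s
X_L = ωL = 873.5 Ω
X_C = 1/(ωC) = 3541 Ω
Branch 1: Z₁ = R = 1330 Ω
Branch 2 (series LC): Z₂ = j(X_L − X_C) = −j2668 Ω
Parallel: Z = Z₁Z₂/(Z₁+Z₂), |Z| = 1190 Ω, ∠Z = -26.50°
cos φ = cos(-26.50°) = 0.8950

0.8950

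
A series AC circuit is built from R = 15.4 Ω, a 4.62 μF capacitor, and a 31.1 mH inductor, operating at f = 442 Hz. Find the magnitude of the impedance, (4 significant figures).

17.56 Ω

ω = 2πf = 2777 rad/s
X_L = ωL = 86.37 Ω
X_C = 1/(ωC) = 77.94 Ω
Net reactance X = X_L − X_C = 8.431 Ω
Z = 15.40 + j8.431 Ω
|Z| = √(15.40² + 8.431²) = 17.56 Ω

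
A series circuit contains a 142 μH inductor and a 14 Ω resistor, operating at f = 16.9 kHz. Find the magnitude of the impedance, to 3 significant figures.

20.6 Ω

ω = 2πf = 106200 rad/s
X_L = ωL = 15.1 Ω
Z = 14.0 + j15.1 Ω
|Z| = √(14.0² + 15.1²) = 20.6 Ω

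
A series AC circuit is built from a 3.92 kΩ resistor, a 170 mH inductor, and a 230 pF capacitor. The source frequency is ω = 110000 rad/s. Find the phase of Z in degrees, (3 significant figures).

X_L = ωL = 18700 Ω
X_C = 1/(ωC) = 39500 Ω
Net reactance X = X_L − X_C = -20800 Ω
Z = 3920 − j20800 Ω
|Z| = √(3920² + 20800²) = 21200 Ω
∠Z = arctan(-20800/3920) = -79.3°

-79.3°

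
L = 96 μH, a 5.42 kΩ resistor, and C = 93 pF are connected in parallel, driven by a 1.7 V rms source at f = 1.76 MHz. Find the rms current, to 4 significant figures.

ω = 2πf = 1.106e+07 rad/s
X_L = ωL = 1062 Ω
X_C = 1/(ωC) = 972.4 Ω
Parallel: admittances add. Y = 1/R + 1/(jωL) + jωC
Y = (0.0001845 + j8.646e-05) S
|Y| = 0.0002038 S → |Z| = 1/|Y| = 4908 Ω, ∠Z = −∠Y = -25.11°
I = V/|Z| = 1.7/4908 = 346.4 μA

346.4 μA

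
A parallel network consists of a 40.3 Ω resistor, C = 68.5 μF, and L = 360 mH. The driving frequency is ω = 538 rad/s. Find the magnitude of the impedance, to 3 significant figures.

24.8 Ω

X_L = ωL = 194 Ω
X_C = 1/(ωC) = 27.1 Ω
Parallel: admittances add. Y = 1/R + 1/(jωL) + jωC
Y = (0.0248 + j0.0317) S
|Y| = 0.0402 S → |Z| = 1/|Y| = 24.8 Ω, ∠Z = −∠Y = -51.9°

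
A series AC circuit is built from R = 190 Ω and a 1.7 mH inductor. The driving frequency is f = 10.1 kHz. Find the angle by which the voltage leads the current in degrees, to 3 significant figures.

29.6°

ω = 2πf = 63460 rad/s
X_L = ωL = 108 Ω
Z = 190 + j108 Ω
|Z| = √(190² + 108²) = 218 Ω
∠Z = arctan(108/190) = 29.6°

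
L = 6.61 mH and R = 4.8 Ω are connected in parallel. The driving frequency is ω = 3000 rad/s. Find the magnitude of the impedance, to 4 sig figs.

X_L = ωL = 19.83 Ω
Parallel: admittances add. Y = 1/R + 1/(jωL)
Y = (0.2083 − j0.05043) S
|Y| = 0.2143 S → |Z| = 1/|Y| = 4.665 Ω, ∠Z = −∠Y = 13.61°

4.665 Ω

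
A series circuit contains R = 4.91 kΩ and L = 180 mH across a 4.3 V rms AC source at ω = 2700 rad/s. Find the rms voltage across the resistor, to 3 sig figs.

X_L = ωL = 486 Ω
Z = 4910 + j486 Ω
|Z| = √(4910² + 486²) = 4930 Ω
I = V/|Z| = 872 μA
V_R = I·|Z_R| = 0.000872 × 4910 = 4.28 V

4.28 V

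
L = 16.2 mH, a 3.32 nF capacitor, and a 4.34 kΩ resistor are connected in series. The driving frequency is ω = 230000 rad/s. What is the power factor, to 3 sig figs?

X_L = ωL = 3730 Ω
X_C = 1/(ωC) = 1310 Ω
Net reactance X = X_L − X_C = 2420 Ω
Z = 4340 + j2420 Ω
|Z| = √(4340² + 2420²) = 4970 Ω
∠Z = arctan(2420/4340) = 29.1°
cos φ = cos(29.1°) = 0.874

0.874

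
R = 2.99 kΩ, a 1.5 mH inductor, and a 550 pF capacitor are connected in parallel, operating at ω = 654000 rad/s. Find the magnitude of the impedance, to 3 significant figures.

X_L = ωL = 981 Ω
X_C = 1/(ωC) = 2780 Ω
Parallel: admittances add. Y = 1/R + 1/(jωL) + jωC
Y = (0.000334 − j0.000660) S
|Y| = 0.000740 S → |Z| = 1/|Y| = 1350 Ω, ∠Z = −∠Y = 63.1°

1350 Ω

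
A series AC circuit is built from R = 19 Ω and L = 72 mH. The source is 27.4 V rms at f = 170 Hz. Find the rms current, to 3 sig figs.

ω = 2πf = 1068 rad/s
X_L = ωL = 76.9 Ω
Z = 19.0 + j76.9 Ω
|Z| = √(19.0² + 76.9²) = 79.2 Ω
I = V/|Z| = 27.4/79.2 = 346 mA

346 mA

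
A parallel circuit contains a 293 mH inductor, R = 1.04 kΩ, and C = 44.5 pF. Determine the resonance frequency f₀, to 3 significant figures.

ω₀ = 1/√(LC) = 1/√(0.293 × 4.45e-11) = 276900 rad/s
f₀ = ω₀/(2π) = 44.1 kHz

44.1 kHz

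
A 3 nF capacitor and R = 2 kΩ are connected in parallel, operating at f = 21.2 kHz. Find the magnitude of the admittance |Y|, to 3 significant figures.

640 μS

ω = 2πf = 133200 rad/s
X_C = 1/(ωC) = 2500 Ω
Parallel: admittances add. Y = 1/R + jωC
Y = (0.000500 + j0.000400) S
|Y| = 0.000640 S → |Z| = 1/|Y| = 1560 Ω, ∠Z = −∠Y = -38.6°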